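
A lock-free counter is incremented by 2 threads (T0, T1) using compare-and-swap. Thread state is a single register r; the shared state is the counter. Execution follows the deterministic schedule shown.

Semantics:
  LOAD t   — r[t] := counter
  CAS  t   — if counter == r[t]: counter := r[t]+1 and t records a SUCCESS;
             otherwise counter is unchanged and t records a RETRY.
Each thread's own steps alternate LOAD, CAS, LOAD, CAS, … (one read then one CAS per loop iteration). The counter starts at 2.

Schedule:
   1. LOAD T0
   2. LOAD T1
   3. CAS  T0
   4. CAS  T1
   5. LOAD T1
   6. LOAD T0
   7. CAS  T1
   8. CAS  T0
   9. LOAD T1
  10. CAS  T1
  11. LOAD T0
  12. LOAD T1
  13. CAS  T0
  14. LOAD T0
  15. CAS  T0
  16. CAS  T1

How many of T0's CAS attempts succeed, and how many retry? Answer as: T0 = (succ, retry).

T0 = (3, 1)

1. LOAD T0 → mem=2 r[T0]=2 [LOAD]
2. LOAD T1 → mem=2 r[T1]=2 [LOAD]
3. CAS T0 → mem=3 r[T0]=2 [OK]
4. CAS T1 → mem=3 r[T1]=2 [RETRY]
5. LOAD T1 → mem=3 r[T1]=3 [LOAD]
6. LOAD T0 → mem=3 r[T0]=3 [LOAD]
7. CAS T1 → mem=4 r[T1]=3 [OK]
8. CAS T0 → mem=4 r[T0]=3 [RETRY]
9. LOAD T1 → mem=4 r[T1]=4 [LOAD]
10. CAS T1 → mem=5 r[T1]=4 [OK]
11. LOAD T0 → mem=5 r[T0]=5 [LOAD]
12. LOAD T1 → mem=5 r[T1]=5 [LOAD]
13. CAS T0 → mem=6 r[T0]=5 [OK]
14. LOAD T0 → mem=6 r[T0]=6 [LOAD]
15. CAS T0 → mem=7 r[T0]=6 [OK]
16. CAS T1 → mem=7 r[T1]=5 [RETRY]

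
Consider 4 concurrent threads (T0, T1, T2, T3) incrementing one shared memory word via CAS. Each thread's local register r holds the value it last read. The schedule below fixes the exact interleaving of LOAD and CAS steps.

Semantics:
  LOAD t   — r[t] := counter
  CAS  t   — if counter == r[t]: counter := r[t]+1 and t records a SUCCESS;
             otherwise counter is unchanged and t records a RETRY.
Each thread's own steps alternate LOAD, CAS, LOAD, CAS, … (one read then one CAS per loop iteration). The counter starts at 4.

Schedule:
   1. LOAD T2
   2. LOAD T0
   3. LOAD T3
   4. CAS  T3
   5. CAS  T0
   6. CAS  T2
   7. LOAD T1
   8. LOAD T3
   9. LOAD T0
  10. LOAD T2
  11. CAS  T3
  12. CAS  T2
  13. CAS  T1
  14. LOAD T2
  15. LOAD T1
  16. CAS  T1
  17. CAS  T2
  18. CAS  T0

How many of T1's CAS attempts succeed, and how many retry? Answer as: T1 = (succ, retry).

T1 = (1, 1)

   1) LOAD T2:  M=4  r_T2=4
   2) LOAD T0:  M=4  r_T0=4
   3) LOAD T3:  M=4  r_T3=4
   4) CAS  T3:  M=5  r_T3=4 ✓
   5) CAS  T0:  M=5  r_T0=4 ✗
   6) CAS  T2:  M=5  r_T2=4 ✗
   7) LOAD T1:  M=5  r_T1=5
   8) LOAD T3:  M=5  r_T3=5
   9) LOAD T0:  M=5  r_T0=5
  10) LOAD T2:  M=5  r_T2=5
  11) CAS  T3:  M=6  r_T3=5 ✓
  12) CAS  T2:  M=6  r_T2=5 ✗
  13) CAS  T1:  M=6  r_T1=5 ✗
  14) LOAD T2:  M=6  r_T2=6
  15) LOAD T1:  M=6  r_T1=6
  16) CAS  T1:  M=7  r_T1=6 ✓
  17) CAS  T2:  M=7  r_T2=6 ✗
  18) CAS  T0:  M=7  r_T0=5 ✗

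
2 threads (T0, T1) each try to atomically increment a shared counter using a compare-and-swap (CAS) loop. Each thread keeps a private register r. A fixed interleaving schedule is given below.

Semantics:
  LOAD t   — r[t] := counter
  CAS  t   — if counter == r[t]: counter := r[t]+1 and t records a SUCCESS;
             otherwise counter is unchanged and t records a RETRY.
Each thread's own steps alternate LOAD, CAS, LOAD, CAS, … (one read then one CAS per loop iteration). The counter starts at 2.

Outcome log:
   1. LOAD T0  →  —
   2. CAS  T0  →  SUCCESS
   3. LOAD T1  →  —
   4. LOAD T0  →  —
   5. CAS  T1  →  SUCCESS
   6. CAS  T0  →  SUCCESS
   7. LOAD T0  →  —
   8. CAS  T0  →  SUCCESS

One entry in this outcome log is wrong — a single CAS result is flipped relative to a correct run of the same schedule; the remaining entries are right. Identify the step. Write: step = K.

Correct run:
   1) LOAD T0:  M=2  r_T0=2
   2) CAS  T0:  M=3  r_T0=2 ✓
   3) LOAD T1:  M=3  r_T1=3
   4) LOAD T0:  M=3  r_T0=3
   5) CAS  T1:  M=4  r_T1=3 ✓
   6) CAS  T0:  M=4  r_T0=3 ✗
   7) LOAD T0:  M=4  r_T0=4
   8) CAS  T0:  M=5  r_T0=4 ✓
Flip is step 6.

step = 6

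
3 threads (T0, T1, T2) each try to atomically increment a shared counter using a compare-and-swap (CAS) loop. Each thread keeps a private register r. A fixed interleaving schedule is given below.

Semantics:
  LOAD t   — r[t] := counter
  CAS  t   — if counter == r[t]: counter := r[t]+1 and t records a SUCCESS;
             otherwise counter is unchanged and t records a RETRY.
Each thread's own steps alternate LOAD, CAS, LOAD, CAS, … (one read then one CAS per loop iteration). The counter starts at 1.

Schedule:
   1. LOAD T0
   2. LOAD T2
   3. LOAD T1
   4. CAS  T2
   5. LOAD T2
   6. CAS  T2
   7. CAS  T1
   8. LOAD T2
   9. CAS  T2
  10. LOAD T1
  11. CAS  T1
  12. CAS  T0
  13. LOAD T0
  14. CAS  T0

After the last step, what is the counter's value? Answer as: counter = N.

counter = 6

T0 LOAD — after: cnt=1, r=1 — load
T2 LOAD — after: cnt=1, r=1 — load
T1 LOAD — after: cnt=1, r=1 — load
T2 CAS — after: cnt=2, r=1 — ok
T2 LOAD — after: cnt=2, r=2 — load
T2 CAS — after: cnt=3, r=2 — ok
T1 CAS — after: cnt=3, r=1 — retry
T2 LOAD — after: cnt=3, r=3 — load
T2 CAS — after: cnt=4, r=3 — ok
T1 LOAD — after: cnt=4, r=4 — load
T1 CAS — after: cnt=5, r=4 — ok
T0 CAS — after: cnt=5, r=1 — retry
T0 LOAD — after: cnt=5, r=5 — load
T0 CAS — after: cnt=6, r=5 — ok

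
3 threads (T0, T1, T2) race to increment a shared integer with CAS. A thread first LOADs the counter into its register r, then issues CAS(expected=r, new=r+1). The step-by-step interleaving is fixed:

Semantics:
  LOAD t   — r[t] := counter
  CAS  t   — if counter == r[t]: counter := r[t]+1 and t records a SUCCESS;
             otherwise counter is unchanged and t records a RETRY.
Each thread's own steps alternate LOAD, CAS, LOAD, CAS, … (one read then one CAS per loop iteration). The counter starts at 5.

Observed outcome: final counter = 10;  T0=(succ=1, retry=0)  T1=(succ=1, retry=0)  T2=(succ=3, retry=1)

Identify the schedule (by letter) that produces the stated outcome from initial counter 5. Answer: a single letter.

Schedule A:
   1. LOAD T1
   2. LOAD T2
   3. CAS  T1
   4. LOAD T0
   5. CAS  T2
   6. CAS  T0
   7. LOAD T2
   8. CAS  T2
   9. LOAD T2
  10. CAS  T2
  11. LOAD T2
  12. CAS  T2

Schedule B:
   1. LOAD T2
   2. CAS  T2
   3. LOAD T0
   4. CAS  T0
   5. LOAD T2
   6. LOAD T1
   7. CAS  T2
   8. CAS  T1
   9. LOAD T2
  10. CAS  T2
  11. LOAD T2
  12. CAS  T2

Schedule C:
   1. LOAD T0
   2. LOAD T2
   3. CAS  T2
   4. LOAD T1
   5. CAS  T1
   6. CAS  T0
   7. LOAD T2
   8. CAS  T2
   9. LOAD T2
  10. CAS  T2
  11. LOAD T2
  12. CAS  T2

Simulating candidate A:
1. LOAD T1 → mem=5 r[T1]=5 [LOAD]
2. LOAD T2 → mem=5 r[T2]=5 [LOAD]
3. CAS T1 → mem=6 r[T1]=5 [OK]
4. LOAD T0 → mem=6 r[T0]=6 [LOAD]
5. CAS T2 → mem=6 r[T2]=5 [RETRY]
6. CAS T0 → mem=7 r[T0]=6 [OK]
7. LOAD T2 → mem=7 r[T2]=7 [LOAD]
8. CAS T2 → mem=8 r[T2]=7 [OK]
9. LOAD T2 → mem=8 r[T2]=8 [LOAD]
10. CAS T2 → mem=9 r[T2]=8 [OK]
11. LOAD T2 → mem=9 r[T2]=9 [LOAD]
12. CAS T2 → mem=10 r[T2]=9 [OK]

A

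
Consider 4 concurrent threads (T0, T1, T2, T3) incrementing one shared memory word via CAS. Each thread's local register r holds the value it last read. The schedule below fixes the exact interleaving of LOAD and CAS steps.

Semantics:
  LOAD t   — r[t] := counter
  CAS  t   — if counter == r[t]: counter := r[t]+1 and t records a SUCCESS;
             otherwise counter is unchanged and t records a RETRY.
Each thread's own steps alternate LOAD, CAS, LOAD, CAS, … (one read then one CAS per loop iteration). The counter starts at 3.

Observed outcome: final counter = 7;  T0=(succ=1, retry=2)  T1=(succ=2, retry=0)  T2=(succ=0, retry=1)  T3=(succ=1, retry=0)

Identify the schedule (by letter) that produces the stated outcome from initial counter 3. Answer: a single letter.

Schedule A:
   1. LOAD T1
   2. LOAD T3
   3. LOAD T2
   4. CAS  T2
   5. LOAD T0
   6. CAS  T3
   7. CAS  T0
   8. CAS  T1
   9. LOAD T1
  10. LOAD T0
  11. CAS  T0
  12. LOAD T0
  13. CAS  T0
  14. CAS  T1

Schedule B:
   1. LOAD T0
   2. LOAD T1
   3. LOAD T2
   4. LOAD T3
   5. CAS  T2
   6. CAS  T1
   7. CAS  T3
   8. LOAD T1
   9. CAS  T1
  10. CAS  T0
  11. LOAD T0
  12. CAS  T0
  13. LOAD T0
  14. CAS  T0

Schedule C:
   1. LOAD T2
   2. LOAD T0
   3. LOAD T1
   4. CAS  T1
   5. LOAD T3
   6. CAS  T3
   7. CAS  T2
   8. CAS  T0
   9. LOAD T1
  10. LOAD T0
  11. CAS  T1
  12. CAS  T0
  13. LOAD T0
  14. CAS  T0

C

Tracing schedule C:
#1 T2 reads 3
#2 T0 reads 3
#3 T1 reads 3
#4 T1 CAS(3→4) writes; counter now 4
#5 T3 reads 4
#6 T3 CAS(4→5) writes; counter now 5
#7 T2 CAS(3→4) fails; counter now 5
#8 T0 CAS(3→4) fails; counter now 5
#9 T1 reads 5
#10 T0 reads 5
#11 T1 CAS(5→6) writes; counter now 6
#12 T0 CAS(5→6) fails; counter now 6
#13 T0 reads 6
#14 T0 CAS(6→7) writes; counter now 7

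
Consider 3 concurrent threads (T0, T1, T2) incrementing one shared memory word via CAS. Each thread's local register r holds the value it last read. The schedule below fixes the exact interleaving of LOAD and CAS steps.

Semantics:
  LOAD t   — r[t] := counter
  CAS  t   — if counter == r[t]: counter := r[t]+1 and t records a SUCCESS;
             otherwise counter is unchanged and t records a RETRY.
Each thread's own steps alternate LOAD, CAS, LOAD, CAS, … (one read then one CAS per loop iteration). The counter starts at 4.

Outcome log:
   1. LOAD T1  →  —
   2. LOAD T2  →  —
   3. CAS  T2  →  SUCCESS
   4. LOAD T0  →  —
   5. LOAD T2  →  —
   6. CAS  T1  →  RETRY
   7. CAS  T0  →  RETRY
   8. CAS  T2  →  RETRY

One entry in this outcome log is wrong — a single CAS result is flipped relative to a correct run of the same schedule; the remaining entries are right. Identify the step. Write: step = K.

Re-executing:
#1 T1 reads 4
#2 T2 reads 4
#3 T2 CAS(4→5) writes; counter now 5
#4 T0 reads 5
#5 T2 reads 5
#6 T1 CAS(4→5) fails; counter now 5
#7 T0 CAS(5→6) writes; counter now 6
#8 T2 CAS(5→6) fails; counter now 6
Log disagrees first at step 7.

step = 7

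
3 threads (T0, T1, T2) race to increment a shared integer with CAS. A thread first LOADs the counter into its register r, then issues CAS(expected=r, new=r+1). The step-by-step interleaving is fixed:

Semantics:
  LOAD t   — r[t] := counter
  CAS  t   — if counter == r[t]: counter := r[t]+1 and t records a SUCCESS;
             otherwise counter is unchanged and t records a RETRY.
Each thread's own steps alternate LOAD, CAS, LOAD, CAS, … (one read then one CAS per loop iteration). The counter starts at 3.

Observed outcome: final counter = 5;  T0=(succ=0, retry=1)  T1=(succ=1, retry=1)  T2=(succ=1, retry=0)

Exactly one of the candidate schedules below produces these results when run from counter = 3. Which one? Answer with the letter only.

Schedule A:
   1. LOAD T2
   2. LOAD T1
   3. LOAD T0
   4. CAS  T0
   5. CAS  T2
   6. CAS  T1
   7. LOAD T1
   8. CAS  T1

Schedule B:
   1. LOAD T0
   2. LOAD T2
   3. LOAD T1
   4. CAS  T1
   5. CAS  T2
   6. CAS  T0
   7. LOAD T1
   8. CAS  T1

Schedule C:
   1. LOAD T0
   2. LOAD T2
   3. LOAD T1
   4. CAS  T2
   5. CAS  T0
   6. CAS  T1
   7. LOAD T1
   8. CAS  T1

Run C:
#1 T0 reads 3
#2 T2 reads 3
#3 T1 reads 3
#4 T2 CAS(3→4) writes; counter now 4
#5 T0 CAS(3→4) fails; counter now 4
#6 T1 CAS(3→4) fails; counter now 4
#7 T1 reads 4
#8 T1 CAS(4→5) writes; counter now 5

C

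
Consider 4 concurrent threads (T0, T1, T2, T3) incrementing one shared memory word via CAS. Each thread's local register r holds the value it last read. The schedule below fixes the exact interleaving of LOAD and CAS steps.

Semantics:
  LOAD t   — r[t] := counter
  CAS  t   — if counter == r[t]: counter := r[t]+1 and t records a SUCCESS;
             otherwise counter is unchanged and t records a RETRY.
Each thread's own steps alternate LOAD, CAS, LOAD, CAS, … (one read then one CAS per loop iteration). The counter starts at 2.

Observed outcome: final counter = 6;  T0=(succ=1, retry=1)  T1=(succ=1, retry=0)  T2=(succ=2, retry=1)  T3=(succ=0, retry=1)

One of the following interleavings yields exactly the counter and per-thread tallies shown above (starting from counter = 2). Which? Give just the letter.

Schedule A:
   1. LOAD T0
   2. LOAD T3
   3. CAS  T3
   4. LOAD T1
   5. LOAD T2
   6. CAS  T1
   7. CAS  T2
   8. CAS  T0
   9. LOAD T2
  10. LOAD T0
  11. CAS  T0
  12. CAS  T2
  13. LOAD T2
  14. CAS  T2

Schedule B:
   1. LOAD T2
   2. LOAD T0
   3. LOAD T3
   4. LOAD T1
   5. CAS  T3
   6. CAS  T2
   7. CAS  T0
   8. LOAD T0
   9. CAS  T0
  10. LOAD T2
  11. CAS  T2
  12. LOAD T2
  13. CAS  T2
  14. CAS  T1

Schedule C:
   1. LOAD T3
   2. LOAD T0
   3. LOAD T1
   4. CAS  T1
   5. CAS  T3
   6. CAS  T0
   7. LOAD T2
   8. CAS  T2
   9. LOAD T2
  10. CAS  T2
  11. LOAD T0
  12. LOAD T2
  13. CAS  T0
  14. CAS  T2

C

Tracing schedule C:
1. LOAD T3 → mem=2 r[T3]=2 [LOAD]
2. LOAD T0 → mem=2 r[T0]=2 [LOAD]
3. LOAD T1 → mem=2 r[T1]=2 [LOAD]
4. CAS T1 → mem=3 r[T1]=2 [OK]
5. CAS T3 → mem=3 r[T3]=2 [RETRY]
6. CAS T0 → mem=3 r[T0]=2 [RETRY]
7. LOAD T2 → mem=3 r[T2]=3 [LOAD]
8. CAS T2 → mem=4 r[T2]=3 [OK]
9. LOAD T2 → mem=4 r[T2]=4 [LOAD]
10. CAS T2 → mem=5 r[T2]=4 [OK]
11. LOAD T0 → mem=5 r[T0]=5 [LOAD]
12. LOAD T2 → mem=5 r[T2]=5 [LOAD]
13. CAS T0 → mem=6 r[T0]=5 [OK]
14. CAS T2 → mem=6 r[T2]=5 [RETRY]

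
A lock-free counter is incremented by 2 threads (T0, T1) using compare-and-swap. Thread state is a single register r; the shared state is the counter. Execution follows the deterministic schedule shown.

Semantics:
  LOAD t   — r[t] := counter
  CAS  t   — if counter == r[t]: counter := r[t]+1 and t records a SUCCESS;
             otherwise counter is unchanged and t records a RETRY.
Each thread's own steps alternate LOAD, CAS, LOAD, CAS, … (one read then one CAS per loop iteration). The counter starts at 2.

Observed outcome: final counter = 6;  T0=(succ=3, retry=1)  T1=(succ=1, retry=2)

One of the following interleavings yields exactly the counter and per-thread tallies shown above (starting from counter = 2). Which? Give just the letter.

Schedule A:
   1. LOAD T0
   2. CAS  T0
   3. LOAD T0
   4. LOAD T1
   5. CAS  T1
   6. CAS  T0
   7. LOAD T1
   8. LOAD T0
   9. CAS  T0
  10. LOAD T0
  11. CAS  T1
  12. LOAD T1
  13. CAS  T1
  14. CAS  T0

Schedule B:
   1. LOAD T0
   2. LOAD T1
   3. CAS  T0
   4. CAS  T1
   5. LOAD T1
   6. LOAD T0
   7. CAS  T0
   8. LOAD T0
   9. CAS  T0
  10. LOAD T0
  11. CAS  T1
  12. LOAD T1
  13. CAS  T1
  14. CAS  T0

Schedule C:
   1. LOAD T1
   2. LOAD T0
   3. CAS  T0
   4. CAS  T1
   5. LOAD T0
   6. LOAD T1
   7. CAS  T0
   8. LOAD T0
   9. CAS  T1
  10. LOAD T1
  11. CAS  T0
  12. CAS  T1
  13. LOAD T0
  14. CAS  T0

Run B:
1. LOAD T0 → mem=2 r[T0]=2 [LOAD]
2. LOAD T1 → mem=2 r[T1]=2 [LOAD]
3. CAS T0 → mem=3 r[T0]=2 [OK]
4. CAS T1 → mem=3 r[T1]=2 [RETRY]
5. LOAD T1 → mem=3 r[T1]=3 [LOAD]
6. LOAD T0 → mem=3 r[T0]=3 [LOAD]
7. CAS T0 → mem=4 r[T0]=3 [OK]
8. LOAD T0 → mem=4 r[T0]=4 [LOAD]
9. CAS T0 → mem=5 r[T0]=4 [OK]
10. LOAD T0 → mem=5 r[T0]=5 [LOAD]
11. CAS T1 → mem=5 r[T1]=3 [RETRY]
12. LOAD T1 → mem=5 r[T1]=5 [LOAD]
13. CAS T1 → mem=6 r[T1]=5 [OK]
14. CAS T0 → mem=6 r[T0]=5 [RETRY]

B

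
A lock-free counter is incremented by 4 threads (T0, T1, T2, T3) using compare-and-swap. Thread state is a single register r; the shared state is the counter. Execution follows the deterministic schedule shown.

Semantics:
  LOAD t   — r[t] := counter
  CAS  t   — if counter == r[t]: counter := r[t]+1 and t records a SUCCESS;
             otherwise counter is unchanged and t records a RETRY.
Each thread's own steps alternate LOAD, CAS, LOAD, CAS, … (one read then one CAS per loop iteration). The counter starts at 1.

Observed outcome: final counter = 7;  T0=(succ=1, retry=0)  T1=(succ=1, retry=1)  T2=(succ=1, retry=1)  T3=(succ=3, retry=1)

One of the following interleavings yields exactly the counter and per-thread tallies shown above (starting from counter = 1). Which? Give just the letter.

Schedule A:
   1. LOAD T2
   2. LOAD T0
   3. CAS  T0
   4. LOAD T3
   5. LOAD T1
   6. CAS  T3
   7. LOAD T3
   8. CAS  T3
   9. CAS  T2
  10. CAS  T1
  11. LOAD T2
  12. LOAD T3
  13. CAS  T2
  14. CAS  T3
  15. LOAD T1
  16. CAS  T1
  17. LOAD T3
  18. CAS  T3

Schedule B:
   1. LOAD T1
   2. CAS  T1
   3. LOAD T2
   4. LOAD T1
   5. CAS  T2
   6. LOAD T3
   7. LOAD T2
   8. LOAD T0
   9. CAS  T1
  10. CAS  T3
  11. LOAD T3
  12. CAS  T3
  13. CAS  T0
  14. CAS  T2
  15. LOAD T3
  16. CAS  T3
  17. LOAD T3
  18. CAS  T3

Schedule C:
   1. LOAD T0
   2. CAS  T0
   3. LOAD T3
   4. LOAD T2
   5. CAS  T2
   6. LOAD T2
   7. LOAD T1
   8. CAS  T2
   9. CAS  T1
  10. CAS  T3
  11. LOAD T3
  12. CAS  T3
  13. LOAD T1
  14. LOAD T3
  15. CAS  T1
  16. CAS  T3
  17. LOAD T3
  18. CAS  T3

Simulating candidate A:
#1 T2 reads 1
#2 T0 reads 1
#3 T0 CAS(1→2) writes; counter now 2
#4 T3 reads 2
#5 T1 reads 2
#6 T3 CAS(2→3) writes; counter now 3
#7 T3 reads 3
#8 T3 CAS(3→4) writes; counter now 4
#9 T2 CAS(1→2) fails; counter now 4
#10 T1 CAS(2→3) fails; counter now 4
#11 T2 reads 4
#12 T3 reads 4
#13 T2 CAS(4→5) writes; counter now 5
#14 T3 CAS(4→5) fails; counter now 5
#15 T1 reads 5
#16 T1 CAS(5→6) writes; counter now 6
#17 T3 reads 6
#18 T3 CAS(6→7) writes; counter now 7

A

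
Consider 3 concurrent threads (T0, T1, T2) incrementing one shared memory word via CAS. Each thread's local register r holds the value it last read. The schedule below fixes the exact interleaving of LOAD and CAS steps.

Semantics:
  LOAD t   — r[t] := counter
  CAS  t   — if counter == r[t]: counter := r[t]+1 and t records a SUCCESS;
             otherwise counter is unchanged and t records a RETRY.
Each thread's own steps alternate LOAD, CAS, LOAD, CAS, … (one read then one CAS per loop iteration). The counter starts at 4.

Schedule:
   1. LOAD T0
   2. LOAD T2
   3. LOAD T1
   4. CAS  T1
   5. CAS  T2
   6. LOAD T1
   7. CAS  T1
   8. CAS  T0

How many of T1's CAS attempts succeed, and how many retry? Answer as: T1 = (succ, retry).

step 1: T0 LOAD ⇒ load; ctr=4 reg=4
step 2: T2 LOAD ⇒ load; ctr=4 reg=4
step 3: T1 LOAD ⇒ load; ctr=4 reg=4
step 4: T1 CAS ⇒ ok; ctr=5 reg=4
step 5: T2 CAS ⇒ retry; ctr=5 reg=4
step 6: T1 LOAD ⇒ load; ctr=5 reg=5
step 7: T1 CAS ⇒ ok; ctr=6 reg=5
step 8: T0 CAS ⇒ retry; ctr=6 reg=4

T1 = (2, 0)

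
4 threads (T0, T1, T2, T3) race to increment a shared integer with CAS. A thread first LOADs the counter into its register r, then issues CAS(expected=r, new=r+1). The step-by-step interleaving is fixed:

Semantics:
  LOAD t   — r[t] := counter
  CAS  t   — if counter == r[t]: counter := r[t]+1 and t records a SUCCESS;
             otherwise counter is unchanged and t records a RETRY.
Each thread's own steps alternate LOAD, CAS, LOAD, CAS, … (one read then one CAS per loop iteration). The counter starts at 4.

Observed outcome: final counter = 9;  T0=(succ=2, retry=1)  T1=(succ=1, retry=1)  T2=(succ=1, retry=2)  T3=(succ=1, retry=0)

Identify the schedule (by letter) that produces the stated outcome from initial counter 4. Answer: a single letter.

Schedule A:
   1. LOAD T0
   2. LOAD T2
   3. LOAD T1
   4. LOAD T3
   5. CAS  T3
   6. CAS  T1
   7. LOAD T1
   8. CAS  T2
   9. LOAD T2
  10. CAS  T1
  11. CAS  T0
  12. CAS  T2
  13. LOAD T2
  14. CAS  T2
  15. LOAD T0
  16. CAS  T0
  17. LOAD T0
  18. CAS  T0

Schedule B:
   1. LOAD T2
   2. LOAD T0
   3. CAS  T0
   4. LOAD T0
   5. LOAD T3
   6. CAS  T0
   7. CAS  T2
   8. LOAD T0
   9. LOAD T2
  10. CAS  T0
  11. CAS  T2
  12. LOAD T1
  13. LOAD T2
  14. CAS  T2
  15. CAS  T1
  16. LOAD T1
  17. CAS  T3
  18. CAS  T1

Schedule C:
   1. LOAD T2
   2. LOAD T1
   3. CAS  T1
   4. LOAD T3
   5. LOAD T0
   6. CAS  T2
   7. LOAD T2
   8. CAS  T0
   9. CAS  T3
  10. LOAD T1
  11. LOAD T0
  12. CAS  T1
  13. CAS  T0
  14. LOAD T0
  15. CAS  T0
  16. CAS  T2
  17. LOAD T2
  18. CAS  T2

Tracing schedule A:
T0 LOAD — after: cnt=4, r=4 — load
T2 LOAD — after: cnt=4, r=4 — load
T1 LOAD — after: cnt=4, r=4 — load
T3 LOAD — after: cnt=4, r=4 — load
T3 CAS — after: cnt=5, r=4 — ok
T1 CAS — after: cnt=5, r=4 — retry
T1 LOAD — after: cnt=5, r=5 — load
T2 CAS — after: cnt=5, r=4 — retry
T2 LOAD — after: cnt=5, r=5 — load
T1 CAS — after: cnt=6, r=5 — ok
T0 CAS — after: cnt=6, r=4 — retry
T2 CAS — after: cnt=6, r=5 — retry
T2 LOAD — after: cnt=6, r=6 — load
T2 CAS — after: cnt=7, r=6 — ok
T0 LOAD — after: cnt=7, r=7 — load
T0 CAS — after: cnt=8, r=7 — ok
T0 LOAD — after: cnt=8, r=8 — load
T0 CAS — after: cnt=9, r=8 — ok

A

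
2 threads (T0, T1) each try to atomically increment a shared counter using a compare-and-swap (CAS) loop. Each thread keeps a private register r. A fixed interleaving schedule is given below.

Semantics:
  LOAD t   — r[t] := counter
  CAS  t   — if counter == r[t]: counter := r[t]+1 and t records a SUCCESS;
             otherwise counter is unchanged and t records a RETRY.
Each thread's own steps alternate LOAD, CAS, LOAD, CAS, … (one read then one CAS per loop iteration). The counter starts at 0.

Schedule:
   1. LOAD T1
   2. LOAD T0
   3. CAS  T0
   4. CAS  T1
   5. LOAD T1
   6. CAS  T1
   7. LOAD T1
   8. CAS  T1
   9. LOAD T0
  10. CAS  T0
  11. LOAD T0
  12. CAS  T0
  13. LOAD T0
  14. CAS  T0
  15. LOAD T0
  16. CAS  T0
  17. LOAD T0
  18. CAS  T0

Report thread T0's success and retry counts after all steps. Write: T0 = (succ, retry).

T0 = (6, 0)

T1 LOAD — after: cnt=0, r=0 — load
T0 LOAD — after: cnt=0, r=0 — load
T0 CAS — after: cnt=1, r=0 — ok
T1 CAS — after: cnt=1, r=0 — retry
T1 LOAD — after: cnt=1, r=1 — load
T1 CAS — after: cnt=2, r=1 — ok
T1 LOAD — after: cnt=2, r=2 — load
T1 CAS — after: cnt=3, r=2 — ok
T0 LOAD — after: cnt=3, r=3 — load
T0 CAS — after: cnt=4, r=3 — ok
T0 LOAD — after: cnt=4, r=4 — load
T0 CAS — after: cnt=5, r=4 — ok
T0 LOAD — after: cnt=5, r=5 — load
T0 CAS — after: cnt=6, r=5 — ok
T0 LOAD — after: cnt=6, r=6 — load
T0 CAS — after: cnt=7, r=6 — ok
T0 LOAD — after: cnt=7, r=7 — load
T0 CAS — after: cnt=8, r=7 — ok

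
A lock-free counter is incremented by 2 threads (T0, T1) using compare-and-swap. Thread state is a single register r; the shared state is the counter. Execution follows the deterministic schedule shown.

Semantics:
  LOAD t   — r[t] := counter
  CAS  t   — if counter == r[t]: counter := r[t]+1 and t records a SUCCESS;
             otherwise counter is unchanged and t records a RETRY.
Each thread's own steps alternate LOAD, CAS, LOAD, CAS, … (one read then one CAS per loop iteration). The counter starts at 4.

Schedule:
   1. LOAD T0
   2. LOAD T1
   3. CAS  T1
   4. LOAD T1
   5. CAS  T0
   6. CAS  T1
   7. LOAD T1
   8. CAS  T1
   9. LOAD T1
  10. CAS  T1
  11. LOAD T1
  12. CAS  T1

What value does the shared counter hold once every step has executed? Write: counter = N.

counter = 9

T0 LOAD — after: cnt=4, r=4 — load
T1 LOAD — after: cnt=4, r=4 — load
T1 CAS — after: cnt=5, r=4 — ok
T1 LOAD — after: cnt=5, r=5 — load
T0 CAS — after: cnt=5, r=4 — retry
T1 CAS — after: cnt=6, r=5 — ok
T1 LOAD — after: cnt=6, r=6 — load
T1 CAS — after: cnt=7, r=6 — ok
T1 LOAD — after: cnt=7, r=7 — load
T1 CAS — after: cnt=8, r=7 — ok
T1 LOAD — after: cnt=8, r=8 — load
T1 CAS — after: cnt=9, r=8 — ok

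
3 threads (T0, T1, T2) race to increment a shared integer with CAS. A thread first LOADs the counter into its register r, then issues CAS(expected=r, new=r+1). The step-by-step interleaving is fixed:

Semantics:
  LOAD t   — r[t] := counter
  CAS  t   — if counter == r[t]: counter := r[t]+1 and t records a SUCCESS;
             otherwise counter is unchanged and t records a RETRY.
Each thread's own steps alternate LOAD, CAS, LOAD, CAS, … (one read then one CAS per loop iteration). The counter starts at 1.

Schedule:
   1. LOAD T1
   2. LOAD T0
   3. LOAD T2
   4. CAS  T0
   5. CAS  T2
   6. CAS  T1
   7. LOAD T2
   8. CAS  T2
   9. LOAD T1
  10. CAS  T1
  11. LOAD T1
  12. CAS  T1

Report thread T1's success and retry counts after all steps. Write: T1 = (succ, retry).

T1 = (2, 1)

#1 T1 reads 1
#2 T0 reads 1
#3 T2 reads 1
#4 T0 CAS(1→2) writes; counter now 2
#5 T2 CAS(1→2) fails; counter now 2
#6 T1 CAS(1→2) fails; counter now 2
#7 T2 reads 2
#8 T2 CAS(2→3) writes; counter now 3
#9 T1 reads 3
#10 T1 CAS(3→4) writes; counter now 4
#11 T1 reads 4
#12 T1 CAS(4→5) writes; counter now 5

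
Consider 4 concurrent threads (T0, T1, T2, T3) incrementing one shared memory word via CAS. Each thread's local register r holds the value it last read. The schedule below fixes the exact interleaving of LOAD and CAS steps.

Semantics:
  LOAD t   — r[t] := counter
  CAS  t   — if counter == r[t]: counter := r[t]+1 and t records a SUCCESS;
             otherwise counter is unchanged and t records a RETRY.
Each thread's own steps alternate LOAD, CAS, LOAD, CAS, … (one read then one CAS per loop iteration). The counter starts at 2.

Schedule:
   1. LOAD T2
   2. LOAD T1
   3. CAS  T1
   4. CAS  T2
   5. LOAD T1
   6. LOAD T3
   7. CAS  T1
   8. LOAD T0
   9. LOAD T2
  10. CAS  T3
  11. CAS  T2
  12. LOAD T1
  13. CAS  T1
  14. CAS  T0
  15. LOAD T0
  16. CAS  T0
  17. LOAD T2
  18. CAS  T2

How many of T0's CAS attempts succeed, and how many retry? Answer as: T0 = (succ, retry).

T0 = (1, 1)

#1 T2 reads 2
#2 T1 reads 2
#3 T1 CAS(2→3) writes; counter now 3
#4 T2 CAS(2→3) fails; counter now 3
#5 T1 reads 3
#6 T3 reads 3
#7 T1 CAS(3→4) writes; counter now 4
#8 T0 reads 4
#9 T2 reads 4
#10 T3 CAS(3→4) fails; counter now 4
#11 T2 CAS(4→5) writes; counter now 5
#12 T1 reads 5
#13 T1 CAS(5→6) writes; counter now 6
#14 T0 CAS(4→5) fails; counter now 6
#15 T0 reads 6
#16 T0 CAS(6→7) writes; counter now 7
#17 T2 reads 7
#18 T2 CAS(7→8) writes; counter now 8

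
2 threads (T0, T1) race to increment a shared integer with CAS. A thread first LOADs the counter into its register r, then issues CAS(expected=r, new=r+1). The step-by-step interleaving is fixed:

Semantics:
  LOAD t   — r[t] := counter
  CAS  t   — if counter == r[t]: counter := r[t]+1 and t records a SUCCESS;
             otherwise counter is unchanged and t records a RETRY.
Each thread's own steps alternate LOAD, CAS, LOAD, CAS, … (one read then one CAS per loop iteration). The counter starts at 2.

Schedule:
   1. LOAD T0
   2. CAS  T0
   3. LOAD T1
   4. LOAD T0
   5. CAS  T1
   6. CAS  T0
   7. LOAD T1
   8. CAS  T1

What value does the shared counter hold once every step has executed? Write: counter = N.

counter = 5

#1 T0 reads 2
#2 T0 CAS(2→3) writes; counter now 3
#3 T1 reads 3
#4 T0 reads 3
#5 T1 CAS(3→4) writes; counter now 4
#6 T0 CAS(3→4) fails; counter now 4
#7 T1 reads 4
#8 T1 CAS(4→5) writes; counter now 5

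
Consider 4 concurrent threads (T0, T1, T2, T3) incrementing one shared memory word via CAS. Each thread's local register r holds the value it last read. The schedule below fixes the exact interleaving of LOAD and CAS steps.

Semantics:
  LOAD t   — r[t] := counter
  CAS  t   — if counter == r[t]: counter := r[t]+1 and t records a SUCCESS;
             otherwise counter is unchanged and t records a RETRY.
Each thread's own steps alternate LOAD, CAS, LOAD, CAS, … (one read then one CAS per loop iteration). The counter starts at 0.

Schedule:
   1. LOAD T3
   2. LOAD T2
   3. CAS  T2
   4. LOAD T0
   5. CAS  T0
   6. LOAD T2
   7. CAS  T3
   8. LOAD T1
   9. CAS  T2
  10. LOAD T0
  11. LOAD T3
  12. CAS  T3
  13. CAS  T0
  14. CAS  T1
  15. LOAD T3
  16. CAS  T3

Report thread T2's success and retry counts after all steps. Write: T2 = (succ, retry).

T2 = (2, 0)

   1) LOAD T3:  M=0  r_T3=0
   2) LOAD T2:  M=0  r_T2=0
   3) CAS  T2:  M=1  r_T2=0 ✓
   4) LOAD T0:  M=1  r_T0=1
   5) CAS  T0:  M=2  r_T0=1 ✓
   6) LOAD T2:  M=2  r_T2=2
   7) CAS  T3:  M=2  r_T3=0 ✗
   8) LOAD T1:  M=2  r_T1=2
   9) CAS  T2:  M=3  r_T2=2 ✓
  10) LOAD T0:  M=3  r_T0=3
  11) LOAD T3:  M=3  r_T3=3
  12) CAS  T3:  M=4  r_T3=3 ✓
  13) CAS  T0:  M=4  r_T0=3 ✗
  14) CAS  T1:  M=4  r_T1=2 ✗
  15) LOAD T3:  M=4  r_T3=4
  16) CAS  T3:  M=5  r_T3=4 ✓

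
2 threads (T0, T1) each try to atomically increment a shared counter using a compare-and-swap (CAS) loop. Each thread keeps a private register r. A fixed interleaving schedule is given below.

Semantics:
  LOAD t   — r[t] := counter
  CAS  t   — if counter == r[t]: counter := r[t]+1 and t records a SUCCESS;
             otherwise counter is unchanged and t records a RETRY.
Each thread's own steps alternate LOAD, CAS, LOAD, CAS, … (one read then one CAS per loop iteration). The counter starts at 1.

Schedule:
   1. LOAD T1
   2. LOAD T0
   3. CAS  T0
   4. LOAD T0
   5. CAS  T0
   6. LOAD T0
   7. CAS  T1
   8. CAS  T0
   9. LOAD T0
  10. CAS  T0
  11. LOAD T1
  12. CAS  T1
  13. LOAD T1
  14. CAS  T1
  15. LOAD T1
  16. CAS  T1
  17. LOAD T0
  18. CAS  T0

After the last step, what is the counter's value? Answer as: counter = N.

counter = 9

1. LOAD T1 → mem=1 r[T1]=1 [LOAD]
2. LOAD T0 → mem=1 r[T0]=1 [LOAD]
3. CAS T0 → mem=2 r[T0]=1 [OK]
4. LOAD T0 → mem=2 r[T0]=2 [LOAD]
5. CAS T0 → mem=3 r[T0]=2 [OK]
6. LOAD T0 → mem=3 r[T0]=3 [LOAD]
7. CAS T1 → mem=3 r[T1]=1 [RETRY]
8. CAS T0 → mem=4 r[T0]=3 [OK]
9. LOAD T0 → mem=4 r[T0]=4 [LOAD]
10. CAS T0 → mem=5 r[T0]=4 [OK]
11. LOAD T1 → mem=5 r[T1]=5 [LOAD]
12. CAS T1 → mem=6 r[T1]=5 [OK]
13. LOAD T1 → mem=6 r[T1]=6 [LOAD]
14. CAS T1 → mem=7 r[T1]=6 [OK]
15. LOAD T1 → mem=7 r[T1]=7 [LOAD]
16. CAS T1 → mem=8 r[T1]=7 [OK]
17. LOAD T0 → mem=8 r[T0]=8 [LOAD]
18. CAS T0 → mem=9 r[T0]=8 [OK]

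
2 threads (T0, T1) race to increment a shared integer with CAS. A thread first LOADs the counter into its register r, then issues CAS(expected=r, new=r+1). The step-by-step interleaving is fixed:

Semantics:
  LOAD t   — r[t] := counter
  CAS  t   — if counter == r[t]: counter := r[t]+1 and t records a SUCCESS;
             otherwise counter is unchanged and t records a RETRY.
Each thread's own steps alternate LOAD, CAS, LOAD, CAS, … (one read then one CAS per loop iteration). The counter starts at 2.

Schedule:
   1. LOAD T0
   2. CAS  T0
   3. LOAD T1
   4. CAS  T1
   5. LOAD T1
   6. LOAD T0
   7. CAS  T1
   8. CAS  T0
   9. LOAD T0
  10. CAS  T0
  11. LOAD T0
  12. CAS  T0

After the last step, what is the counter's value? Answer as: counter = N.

step 1: T0 LOAD ⇒ load; ctr=2 reg=2
step 2: T0 CAS ⇒ ok; ctr=3 reg=2
step 3: T1 LOAD ⇒ load; ctr=3 reg=3
step 4: T1 CAS ⇒ ok; ctr=4 reg=3
step 5: T1 LOAD ⇒ load; ctr=4 reg=4
step 6: T0 LOAD ⇒ load; ctr=4 reg=4
step 7: T1 CAS ⇒ ok; ctr=5 reg=4
step 8: T0 CAS ⇒ retry; ctr=5 reg=4
step 9: T0 LOAD ⇒ load; ctr=5 reg=5
step 10: T0 CAS ⇒ ok; ctr=6 reg=5
step 11: T0 LOAD ⇒ load; ctr=6 reg=6
step 12: T0 CAS ⇒ ok; ctr=7 reg=6

counter = 7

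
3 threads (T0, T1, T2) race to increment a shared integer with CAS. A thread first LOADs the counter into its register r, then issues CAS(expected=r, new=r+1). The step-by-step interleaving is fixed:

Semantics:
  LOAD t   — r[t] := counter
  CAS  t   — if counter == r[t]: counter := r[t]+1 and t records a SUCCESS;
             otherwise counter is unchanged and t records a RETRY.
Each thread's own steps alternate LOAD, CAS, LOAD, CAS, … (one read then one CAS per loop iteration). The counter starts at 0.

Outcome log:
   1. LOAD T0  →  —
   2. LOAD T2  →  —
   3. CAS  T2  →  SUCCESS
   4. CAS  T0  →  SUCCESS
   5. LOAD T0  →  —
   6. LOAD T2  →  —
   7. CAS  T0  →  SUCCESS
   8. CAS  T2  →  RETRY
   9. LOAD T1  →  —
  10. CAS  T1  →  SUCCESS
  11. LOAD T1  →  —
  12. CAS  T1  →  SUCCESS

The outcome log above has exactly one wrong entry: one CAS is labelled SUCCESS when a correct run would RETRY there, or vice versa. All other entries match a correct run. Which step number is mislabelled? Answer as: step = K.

step = 4

Correct run:
   1) LOAD T0:  M=0  r_T0=0
   2) LOAD T2:  M=0  r_T2=0
   3) CAS  T2:  M=1  r_T2=0 ✓
   4) CAS  T0:  M=1  r_T0=0 ✗
   5) LOAD T0:  M=1  r_T0=1
   6) LOAD T2:  M=1  r_T2=1
   7) CAS  T0:  M=2  r_T0=1 ✓
   8) CAS  T2:  M=2  r_T2=1 ✗
   9) LOAD T1:  M=2  r_T1=2
  10) CAS  T1:  M=3  r_T1=2 ✓
  11) LOAD T1:  M=3  r_T1=3
  12) CAS  T1:  M=4  r_T1=3 ✓
Mismatch at 4.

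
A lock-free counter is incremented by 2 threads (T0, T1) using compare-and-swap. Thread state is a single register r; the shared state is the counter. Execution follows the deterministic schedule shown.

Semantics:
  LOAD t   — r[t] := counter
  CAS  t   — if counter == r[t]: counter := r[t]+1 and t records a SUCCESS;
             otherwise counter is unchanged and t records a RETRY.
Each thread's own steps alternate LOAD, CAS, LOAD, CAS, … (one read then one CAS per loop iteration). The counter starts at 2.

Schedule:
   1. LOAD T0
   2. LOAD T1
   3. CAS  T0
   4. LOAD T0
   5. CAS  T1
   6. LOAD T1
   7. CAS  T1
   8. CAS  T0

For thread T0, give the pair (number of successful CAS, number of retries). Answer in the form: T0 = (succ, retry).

T0 = (1, 1)

step 1: T0 LOAD ⇒ load; ctr=2 reg=2
step 2: T1 LOAD ⇒ load; ctr=2 reg=2
step 3: T0 CAS ⇒ ok; ctr=3 reg=2
step 4: T0 LOAD ⇒ load; ctr=3 reg=3
step 5: T1 CAS ⇒ retry; ctr=3 reg=2
step 6: T1 LOAD ⇒ load; ctr=3 reg=3
step 7: T1 CAS ⇒ ok; ctr=4 reg=3
step 8: T0 CAS ⇒ retry; ctr=4 reg=3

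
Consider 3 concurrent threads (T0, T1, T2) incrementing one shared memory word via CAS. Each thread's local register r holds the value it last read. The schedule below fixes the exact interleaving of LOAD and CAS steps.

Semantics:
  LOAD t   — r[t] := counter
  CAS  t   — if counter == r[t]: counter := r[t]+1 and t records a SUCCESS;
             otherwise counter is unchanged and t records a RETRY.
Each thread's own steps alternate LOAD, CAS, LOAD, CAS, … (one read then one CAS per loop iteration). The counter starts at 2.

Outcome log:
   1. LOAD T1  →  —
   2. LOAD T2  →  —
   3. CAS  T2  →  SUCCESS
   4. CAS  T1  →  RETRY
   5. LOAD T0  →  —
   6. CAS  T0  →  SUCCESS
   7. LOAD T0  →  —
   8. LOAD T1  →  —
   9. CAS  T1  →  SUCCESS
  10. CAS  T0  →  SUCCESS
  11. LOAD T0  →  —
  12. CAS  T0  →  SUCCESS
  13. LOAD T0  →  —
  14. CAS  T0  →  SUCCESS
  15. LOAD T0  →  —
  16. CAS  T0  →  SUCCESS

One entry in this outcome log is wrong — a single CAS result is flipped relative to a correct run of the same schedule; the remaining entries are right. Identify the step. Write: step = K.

Reference trace:
step 1: T1 LOAD ⇒ load; ctr=2 reg=2
step 2: T2 LOAD ⇒ load; ctr=2 reg=2
step 3: T2 CAS ⇒ ok; ctr=3 reg=2
step 4: T1 CAS ⇒ retry; ctr=3 reg=2
step 5: T0 LOAD ⇒ load; ctr=3 reg=3
step 6: T0 CAS ⇒ ok; ctr=4 reg=3
step 7: T0 LOAD ⇒ load; ctr=4 reg=4
step 8: T1 LOAD ⇒ load; ctr=4 reg=4
step 9: T1 CAS ⇒ ok; ctr=5 reg=4
step 10: T0 CAS ⇒ retry; ctr=5 reg=4
step 11: T0 LOAD ⇒ load; ctr=5 reg=5
step 12: T0 CAS ⇒ ok; ctr=6 reg=5
step 13: T0 LOAD ⇒ load; ctr=6 reg=6
step 14: T0 CAS ⇒ ok; ctr=7 reg=6
step 15: T0 LOAD ⇒ load; ctr=7 reg=7
step 16: T0 CAS ⇒ ok; ctr=8 reg=7
Flip is step 10.

step = 10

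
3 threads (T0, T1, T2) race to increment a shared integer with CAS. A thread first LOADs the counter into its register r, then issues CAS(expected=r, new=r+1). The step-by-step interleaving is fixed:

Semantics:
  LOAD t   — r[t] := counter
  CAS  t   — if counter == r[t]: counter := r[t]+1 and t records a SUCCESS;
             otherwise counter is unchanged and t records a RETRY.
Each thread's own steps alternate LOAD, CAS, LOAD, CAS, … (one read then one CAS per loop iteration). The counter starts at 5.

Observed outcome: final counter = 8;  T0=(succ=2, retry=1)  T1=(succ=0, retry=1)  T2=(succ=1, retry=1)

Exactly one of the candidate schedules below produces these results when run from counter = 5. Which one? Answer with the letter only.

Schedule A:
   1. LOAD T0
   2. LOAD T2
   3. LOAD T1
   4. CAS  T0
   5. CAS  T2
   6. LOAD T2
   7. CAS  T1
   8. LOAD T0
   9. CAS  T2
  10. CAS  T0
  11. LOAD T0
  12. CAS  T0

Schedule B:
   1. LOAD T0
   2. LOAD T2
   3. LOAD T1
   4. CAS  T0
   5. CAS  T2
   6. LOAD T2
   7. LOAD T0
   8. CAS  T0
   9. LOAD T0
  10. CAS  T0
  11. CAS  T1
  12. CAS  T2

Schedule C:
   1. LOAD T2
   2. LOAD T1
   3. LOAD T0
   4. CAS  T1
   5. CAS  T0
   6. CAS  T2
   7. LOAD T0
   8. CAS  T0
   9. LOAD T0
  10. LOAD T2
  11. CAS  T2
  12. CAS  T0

Tracing schedule A:
#1 T0 reads 5
#2 T2 reads 5
#3 T1 reads 5
#4 T0 CAS(5→6) writes; counter now 6
#5 T2 CAS(5→6) fails; counter now 6
#6 T2 reads 6
#7 T1 CAS(5→6) fails; counter now 6
#8 T0 reads 6
#9 T2 CAS(6→7) writes; counter now 7
#10 T0 CAS(6→7) fails; counter now 7
#11 T0 reads 7
#12 T0 CAS(7→8) writes; counter now 8

A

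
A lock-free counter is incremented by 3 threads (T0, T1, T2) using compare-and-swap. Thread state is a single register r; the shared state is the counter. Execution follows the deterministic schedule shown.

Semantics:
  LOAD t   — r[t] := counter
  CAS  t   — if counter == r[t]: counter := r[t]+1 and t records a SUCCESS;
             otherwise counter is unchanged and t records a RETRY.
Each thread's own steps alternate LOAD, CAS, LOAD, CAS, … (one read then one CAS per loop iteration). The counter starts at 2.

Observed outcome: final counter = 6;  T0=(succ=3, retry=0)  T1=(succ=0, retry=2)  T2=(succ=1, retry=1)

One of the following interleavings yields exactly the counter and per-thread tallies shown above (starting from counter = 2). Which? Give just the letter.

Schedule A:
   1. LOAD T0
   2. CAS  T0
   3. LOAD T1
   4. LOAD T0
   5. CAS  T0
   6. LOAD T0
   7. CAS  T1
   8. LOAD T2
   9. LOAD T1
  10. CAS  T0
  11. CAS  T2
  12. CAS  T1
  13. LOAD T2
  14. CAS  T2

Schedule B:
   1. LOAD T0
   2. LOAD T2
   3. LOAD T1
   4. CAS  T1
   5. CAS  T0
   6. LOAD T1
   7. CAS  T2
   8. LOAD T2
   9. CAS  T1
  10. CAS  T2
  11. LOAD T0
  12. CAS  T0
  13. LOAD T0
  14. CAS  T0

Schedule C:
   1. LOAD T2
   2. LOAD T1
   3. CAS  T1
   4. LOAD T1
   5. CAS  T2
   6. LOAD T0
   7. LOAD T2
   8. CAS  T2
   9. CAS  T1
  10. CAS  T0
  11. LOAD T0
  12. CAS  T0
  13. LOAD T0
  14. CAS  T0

Tracing schedule A:
#1 T0 reads 2
#2 T0 CAS(2→3) writes; counter now 3
#3 T1 reads 3
#4 T0 reads 3
#5 T0 CAS(3→4) writes; counter now 4
#6 T0 reads 4
#7 T1 CAS(3→4) fails; counter now 4
#8 T2 reads 4
#9 T1 reads 4
#10 T0 CAS(4→5) writes; counter now 5
#11 T2 CAS(4→5) fails; counter now 5
#12 T1 CAS(4→5) fails; counter now 5
#13 T2 reads 5
#14 T2 CAS(5→6) writes; counter now 6

A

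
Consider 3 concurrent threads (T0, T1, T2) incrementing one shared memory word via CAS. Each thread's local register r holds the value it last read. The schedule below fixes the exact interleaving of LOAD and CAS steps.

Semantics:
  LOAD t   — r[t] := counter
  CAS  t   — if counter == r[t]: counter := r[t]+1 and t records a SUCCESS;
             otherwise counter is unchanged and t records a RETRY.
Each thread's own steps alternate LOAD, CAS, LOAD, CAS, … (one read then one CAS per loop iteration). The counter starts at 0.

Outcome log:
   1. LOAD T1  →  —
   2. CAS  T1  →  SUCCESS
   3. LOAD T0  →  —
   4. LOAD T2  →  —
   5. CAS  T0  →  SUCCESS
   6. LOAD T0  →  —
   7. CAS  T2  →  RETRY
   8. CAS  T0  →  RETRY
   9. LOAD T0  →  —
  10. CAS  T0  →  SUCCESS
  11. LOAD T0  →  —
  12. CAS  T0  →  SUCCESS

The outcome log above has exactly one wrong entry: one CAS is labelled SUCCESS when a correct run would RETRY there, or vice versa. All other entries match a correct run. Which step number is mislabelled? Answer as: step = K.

Correct run:
[1] T1.load  rd  (counter 0, T1.r 0)
[2] T1.cas  hit  (counter 1, T1.r 0)
[3] T0.load  rd  (counter 1, T0.r 1)
[4] T2.load  rd  (counter 1, T2.r 1)
[5] T0.cas  hit  (counter 2, T0.r 1)
[6] T0.load  rd  (counter 2, T0.r 2)
[7] T2.cas  miss  (counter 2, T2.r 1)
[8] T0.cas  hit  (counter 3, T0.r 2)
[9] T0.load  rd  (counter 3, T0.r 3)
[10] T0.cas  hit  (counter 4, T0.r 3)
[11] T0.load  rd  (counter 4, T0.r 4)
[12] T0.cas  hit  (counter 5, T0.r 4)
Log disagrees first at step 8.

step = 8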